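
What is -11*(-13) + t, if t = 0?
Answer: 143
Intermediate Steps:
-11*(-13) + t = -11*(-13) + 0 = 143 + 0 = 143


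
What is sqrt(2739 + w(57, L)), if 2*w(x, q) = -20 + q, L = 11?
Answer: sqrt(10938)/2 ≈ 52.292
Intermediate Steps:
w(x, q) = -10 + q/2 (w(x, q) = (-20 + q)/2 = -10 + q/2)
sqrt(2739 + w(57, L)) = sqrt(2739 + (-10 + (1/2)*11)) = sqrt(2739 + (-10 + 11/2)) = sqrt(2739 - 9/2) = sqrt(5469/2) = sqrt(10938)/2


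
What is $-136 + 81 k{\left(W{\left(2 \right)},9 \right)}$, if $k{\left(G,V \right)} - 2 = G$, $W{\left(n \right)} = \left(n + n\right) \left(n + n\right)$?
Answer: $1322$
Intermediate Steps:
$W{\left(n \right)} = 4 n^{2}$ ($W{\left(n \right)} = 2 n 2 n = 4 n^{2}$)
$k{\left(G,V \right)} = 2 + G$
$-136 + 81 k{\left(W{\left(2 \right)},9 \right)} = -136 + 81 \left(2 + 4 \cdot 2^{2}\right) = -136 + 81 \left(2 + 4 \cdot 4\right) = -136 + 81 \left(2 + 16\right) = -136 + 81 \cdot 18 = -136 + 1458 = 1322$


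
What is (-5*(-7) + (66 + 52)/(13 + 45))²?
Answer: 1153476/841 ≈ 1371.6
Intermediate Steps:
(-5*(-7) + (66 + 52)/(13 + 45))² = (35 + 118/58)² = (35 + 118*(1/58))² = (35 + 59/29)² = (1074/29)² = 1153476/841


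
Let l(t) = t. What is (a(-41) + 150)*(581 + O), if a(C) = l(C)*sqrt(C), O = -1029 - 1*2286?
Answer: -410100 + 112094*I*sqrt(41) ≈ -4.101e+5 + 7.1775e+5*I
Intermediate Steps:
O = -3315 (O = -1029 - 2286 = -3315)
a(C) = C**(3/2) (a(C) = C*sqrt(C) = C**(3/2))
(a(-41) + 150)*(581 + O) = ((-41)**(3/2) + 150)*(581 - 3315) = (-41*I*sqrt(41) + 150)*(-2734) = (150 - 41*I*sqrt(41))*(-2734) = -410100 + 112094*I*sqrt(41)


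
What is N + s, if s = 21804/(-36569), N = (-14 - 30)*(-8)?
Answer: 12850484/36569 ≈ 351.40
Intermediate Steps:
N = 352 (N = -44*(-8) = 352)
s = -21804/36569 (s = 21804*(-1/36569) = -21804/36569 ≈ -0.59624)
N + s = 352 - 21804/36569 = 12850484/36569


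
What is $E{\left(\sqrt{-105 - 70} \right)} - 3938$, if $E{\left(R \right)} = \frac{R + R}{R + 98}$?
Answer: $\frac{4 \left(- 4920 \sqrt{7} + 96481 i\right)}{- 98 i + 5 \sqrt{7}} \approx -3938.0 + 0.26514 i$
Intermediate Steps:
$E{\left(R \right)} = \frac{2 R}{98 + R}$
$E{\left(\sqrt{-105 - 70} \right)} - 3938 = \frac{2 \sqrt{-105 - 70}}{98 + \sqrt{-105 - 70}} - 3938 = \frac{2 \sqrt{-175}}{98 + \sqrt{-175}} - 3938 = \frac{2 \cdot 5 i \sqrt{7}}{98 + 5 i \sqrt{7}} - 3938 = \frac{10 i \sqrt{7}}{98 + 5 i \sqrt{7}} - 3938 = -3938 + \frac{10 i \sqrt{7}}{98 + 5 i \sqrt{7}}$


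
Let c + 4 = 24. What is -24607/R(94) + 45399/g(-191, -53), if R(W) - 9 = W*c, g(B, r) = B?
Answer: -90458648/360799 ≈ -250.72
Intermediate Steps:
c = 20 (c = -4 + 24 = 20)
R(W) = 9 + 20*W (R(W) = 9 + W*20 = 9 + 20*W)
-24607/R(94) + 45399/g(-191, -53) = -24607/(9 + 20*94) + 45399/(-191) = -24607/(9 + 1880) + 45399*(-1/191) = -24607/1889 - 45399/191 = -90458648/360799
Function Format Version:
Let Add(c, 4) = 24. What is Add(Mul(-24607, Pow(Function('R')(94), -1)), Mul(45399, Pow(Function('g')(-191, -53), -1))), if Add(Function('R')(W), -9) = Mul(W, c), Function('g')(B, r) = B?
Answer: Rational(-90458648, 360799) ≈ -250.72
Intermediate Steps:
c = 20 (c = Add(-4, 24) = 20)
Function('R')(W) = Add(9, Mul(20, W)) (Function('R')(W) = Add(9, Mul(W, 20)) = Add(9, Mul(20, W)))
Add(Mul(-24607, Pow(Function('R')(94), -1)), Mul(45399, Pow(Function('g')(-191, -53), -1))) = Add(Mul(-24607, Pow(Add(9, Mul(20, 94)), -1)), Mul(45399, Pow(-191, -1))) = Add(Mul(-24607, Pow(Add(9, 1880), -1)), Mul(45399, Rational(-1, 191))) = Add(Mul(-24607, Pow(1889, -1)), Rational(-45399, 191)) = Add(Mul(-24607, Rational(1, 1889)), Rational(-45399, 191)) = Add(Rational(-24607, 1889), Rational(-45399, 191)) = Rational(-90458648, 360799)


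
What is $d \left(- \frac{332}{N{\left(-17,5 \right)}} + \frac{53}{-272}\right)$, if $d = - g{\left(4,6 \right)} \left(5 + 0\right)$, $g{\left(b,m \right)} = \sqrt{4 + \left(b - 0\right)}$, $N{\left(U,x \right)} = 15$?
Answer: $\frac{91099 \sqrt{2}}{408} \approx 315.77$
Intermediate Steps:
$g{\left(b,m \right)} = \sqrt{4 + b}$ ($g{\left(b,m \right)} = \sqrt{4 + \left(b + 0\right)} = \sqrt{4 + b}$)
$d = - 10 \sqrt{2}$ ($d = - \sqrt{4 + 4} \left(5 + 0\right) = - \sqrt{8} \cdot 5 = - 2 \sqrt{2} \cdot 5 = - 10 \sqrt{2} \approx -14.142$)
$d \left(- \frac{332}{N{\left(-17,5 \right)}} + \frac{53}{-272}\right) = - 10 \sqrt{2} \left(- \frac{332}{15} + \frac{53}{-272}\right) = - 10 \sqrt{2} \left(\left(-332\right) \frac{1}{15} + 53 \left(- \frac{1}{272}\right)\right) = - 10 \sqrt{2} \left(- \frac{332}{15} - \frac{53}{272}\right) = - 10 \sqrt{2} \left(- \frac{91099}{4080}\right) = \frac{91099 \sqrt{2}}{408}$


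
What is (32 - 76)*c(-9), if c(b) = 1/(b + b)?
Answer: 22/9 ≈ 2.4444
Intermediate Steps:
c(b) = 1/(2*b)
(32 - 76)*c(-9) = (32 - 76)*((1/2)/(-9)) = -22*(-1)/9 = -44*(-1/18) = 22/9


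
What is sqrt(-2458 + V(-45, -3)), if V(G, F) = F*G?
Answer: I*sqrt(2323) ≈ 48.198*I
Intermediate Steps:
sqrt(-2458 + V(-45, -3)) = sqrt(-2458 - 3*(-45)) = sqrt(-2458 + 135) = sqrt(-2323) = I*sqrt(2323)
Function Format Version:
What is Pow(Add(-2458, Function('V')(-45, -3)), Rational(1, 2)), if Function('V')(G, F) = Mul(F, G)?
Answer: Mul(I, Pow(2323, Rational(1, 2))) ≈ Mul(48.198, I)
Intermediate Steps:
Pow(Add(-2458, Function('V')(-45, -3)), Rational(1, 2)) = Pow(Add(-2458, Mul(-3, -45)), Rational(1, 2)) = Pow(Add(-2458, 135), Rational(1, 2)) = Pow(-2323, Rational(1, 2)) = Mul(I, Pow(2323, Rational(1, 2)))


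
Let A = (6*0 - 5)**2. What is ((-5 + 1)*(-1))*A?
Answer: 100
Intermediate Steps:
A = 25 (A = (0 - 5)**2 = (-5)**2 = 25)
((-5 + 1)*(-1))*A = ((-5 + 1)*(-1))*25 = -4*(-1)*25 = 4*25 = 100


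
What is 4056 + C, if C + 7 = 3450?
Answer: 7499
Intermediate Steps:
C = 3443 (C = -7 + 3450 = 3443)
4056 + C = 4056 + 3443 = 7499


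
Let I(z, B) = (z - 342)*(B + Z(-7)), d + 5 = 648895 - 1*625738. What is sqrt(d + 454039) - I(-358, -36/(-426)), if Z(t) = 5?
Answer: 252700/71 + sqrt(477191) ≈ 4249.9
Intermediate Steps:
d = 23152 (d = -5 + (648895 - 1*625738) = -5 + (648895 - 625738) = -5 + 23157 = 23152)
I(z, B) = (-342 + z)*(5 + B) (I(z, B) = (z - 342)*(B + 5) = (-342 + z)*(5 + B))
sqrt(d + 454039) - I(-358, -36/(-426)) = sqrt(23152 + 454039) - (-1710 - (-12312)/(-426) + 5*(-358) - 36/(-426)*(-358)) = sqrt(477191) - (-1710 - (-12312)*(-1)/426 - 1790 - 36*(-1/426)*(-358)) = sqrt(477191) - (-1710 - 342*6/71 - 1790 + (6/71)*(-358)) = sqrt(477191) - (-1710 - 2052/71 - 1790 - 2148/71) = sqrt(477191) - 1*(-252700/71) = sqrt(477191) + 252700/71 = 252700/71 + sqrt(477191)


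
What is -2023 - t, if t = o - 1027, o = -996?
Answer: 0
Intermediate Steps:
t = -2023 (t = -996 - 1027 = -2023)
-2023 - t = -2023 - 1*(-2023) = -2023 + 2023 = 0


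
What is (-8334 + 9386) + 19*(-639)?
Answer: -11089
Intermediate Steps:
(-8334 + 9386) + 19*(-639) = 1052 - 12141 = -11089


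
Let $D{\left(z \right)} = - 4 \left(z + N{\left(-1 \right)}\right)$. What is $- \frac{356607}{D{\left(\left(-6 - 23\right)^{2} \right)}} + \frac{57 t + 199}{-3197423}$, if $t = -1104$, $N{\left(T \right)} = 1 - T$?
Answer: $\frac{380144981983}{3593903452} \approx 105.77$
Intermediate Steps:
$D{\left(z \right)} = -8 - 4 z$ ($D{\left(z \right)} = - 4 \left(z + \left(1 - -1\right)\right) = - 4 \left(z + \left(1 + 1\right)\right) = - 4 \left(z + 2\right) = - 4 \left(2 + z\right) = -8 - 4 z$)
$- \frac{356607}{D{\left(\left(-6 - 23\right)^{2} \right)}} + \frac{57 t + 199}{-3197423} = - \frac{356607}{-8 - 4 \left(-6 - 23\right)^{2}} + \frac{57 \left(-1104\right) + 199}{-3197423} = - \frac{356607}{-8 - 4 \left(-29\right)^{2}} + \left(-62928 + 199\right) \left(- \frac{1}{3197423}\right) = - \frac{356607}{-8 - 3364} - - \frac{62729}{3197423} = - \frac{356607}{-8 - 3364} + \frac{62729}{3197423} = - \frac{356607}{-3372} + \frac{62729}{3197423} = \left(-356607\right) \left(- \frac{1}{3372}\right) + \frac{62729}{3197423} = \frac{118869}{1124} + \frac{62729}{3197423} = \frac{380144981983}{3593903452}$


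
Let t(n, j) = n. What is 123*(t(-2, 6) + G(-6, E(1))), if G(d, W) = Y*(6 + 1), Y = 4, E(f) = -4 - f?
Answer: 3198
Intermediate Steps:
G(d, W) = 28 (G(d, W) = 4*(6 + 1) = 4*7 = 28)
123*(t(-2, 6) + G(-6, E(1))) = 123*(-2 + 28) = 123*26 = 3198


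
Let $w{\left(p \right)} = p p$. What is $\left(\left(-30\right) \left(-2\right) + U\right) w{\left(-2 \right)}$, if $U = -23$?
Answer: $148$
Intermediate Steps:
$w{\left(p \right)} = p^{2}$
$\left(\left(-30\right) \left(-2\right) + U\right) w{\left(-2 \right)} = \left(\left(-30\right) \left(-2\right) - 23\right) \left(-2\right)^{2} = \left(60 - 23\right) 4 = 37 \cdot 4 = 148$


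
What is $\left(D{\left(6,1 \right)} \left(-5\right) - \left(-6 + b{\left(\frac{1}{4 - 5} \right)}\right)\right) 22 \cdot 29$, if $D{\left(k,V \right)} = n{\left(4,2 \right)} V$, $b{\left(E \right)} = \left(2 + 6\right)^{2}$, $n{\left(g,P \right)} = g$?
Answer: $-49764$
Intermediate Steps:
$b{\left(E \right)} = 64$ ($b{\left(E \right)} = 8^{2} = 64$)
$D{\left(k,V \right)} = 4 V$
$\left(D{\left(6,1 \right)} \left(-5\right) - \left(-6 + b{\left(\frac{1}{4 - 5} \right)}\right)\right) 22 \cdot 29 = \left(4 \cdot 1 \left(-5\right) + \left(6 - 64\right)\right) 22 \cdot 29 = \left(4 \left(-5\right) + \left(6 - 64\right)\right) 22 \cdot 29 = \left(-20 - 58\right) 22 \cdot 29 = \left(-78\right) 22 \cdot 29 = \left(-1716\right) 29 = -49764$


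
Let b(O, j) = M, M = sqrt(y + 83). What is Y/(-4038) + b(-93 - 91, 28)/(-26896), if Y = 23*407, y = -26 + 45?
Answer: -9361/4038 - sqrt(102)/26896 ≈ -2.3186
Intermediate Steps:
y = 19
M = sqrt(102) (M = sqrt(19 + 83) = sqrt(102) ≈ 10.100)
b(O, j) = sqrt(102)
Y = 9361
Y/(-4038) + b(-93 - 91, 28)/(-26896) = 9361/(-4038) + sqrt(102)/(-26896) = 9361*(-1/4038) + sqrt(102)*(-1/26896) = -9361/4038 - sqrt(102)/26896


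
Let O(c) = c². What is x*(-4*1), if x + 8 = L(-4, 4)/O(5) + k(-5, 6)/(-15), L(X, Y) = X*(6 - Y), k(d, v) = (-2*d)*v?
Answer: 1232/25 ≈ 49.280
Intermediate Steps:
k(d, v) = -2*d*v
x = -308/25 (x = -8 + ((-4*(6 - 1*4))/(5²) - 2*(-5)*6/(-15)) = -8 + (-4*(6 - 4)/25 + 60*(-1/15)) = -8 + (-4*2*(1/25) - 4) = -8 + (-8*1/25 - 4) = -8 + (-8/25 - 4) = -8 - 108/25 = -308/25 ≈ -12.320)
x*(-4*1) = -(-1232)/25 = -308/25*(-4) = 1232/25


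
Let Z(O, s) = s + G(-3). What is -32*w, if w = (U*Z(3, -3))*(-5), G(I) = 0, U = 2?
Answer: -960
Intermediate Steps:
Z(O, s) = s (Z(O, s) = s + 0 = s)
w = 30 (w = (2*(-3))*(-5) = -6*(-5) = 30)
-32*w = -32*30 = -960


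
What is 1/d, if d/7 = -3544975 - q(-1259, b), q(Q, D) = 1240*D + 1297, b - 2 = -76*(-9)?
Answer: -1/30778384 ≈ -3.2490e-8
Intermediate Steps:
b = 686 (b = 2 - 76*(-9) = 2 + 684 = 686)
q(Q, D) = 1297 + 1240*D
d = -30778384 (d = 7*(-3544975 - (1297 + 1240*686)) = 7*(-3544975 - (1297 + 850640)) = 7*(-3544975 - 1*851937) = 7*(-3544975 - 851937) = 7*(-4396912) = -30778384)
1/d = 1/(-30778384) = -1/30778384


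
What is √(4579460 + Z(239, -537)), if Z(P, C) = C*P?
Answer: √4451117 ≈ 2109.8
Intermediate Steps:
√(4579460 + Z(239, -537)) = √(4579460 - 537*239) = √(4579460 - 128343) = √4451117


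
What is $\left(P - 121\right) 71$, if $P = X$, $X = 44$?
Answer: $-5467$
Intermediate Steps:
$P = 44$
$\left(P - 121\right) 71 = \left(44 - 121\right) 71 = \left(-77\right) 71 = -5467$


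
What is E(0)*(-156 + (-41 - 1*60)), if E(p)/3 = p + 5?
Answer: -3855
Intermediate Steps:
E(p) = 15 + 3*p (E(p) = 3*(p + 5) = 3*(5 + p) = 15 + 3*p)
E(0)*(-156 + (-41 - 1*60)) = (15 + 3*0)*(-156 + (-41 - 1*60)) = (15 + 0)*(-156 + (-41 - 60)) = 15*(-156 - 101) = 15*(-257) = -3855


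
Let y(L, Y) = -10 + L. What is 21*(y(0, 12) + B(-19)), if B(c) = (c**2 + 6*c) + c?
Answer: 4578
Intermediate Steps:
B(c) = c**2 + 7*c
21*(y(0, 12) + B(-19)) = 21*((-10 + 0) - 19*(7 - 19)) = 21*(-10 - 19*(-12)) = 21*(-10 + 228) = 21*218 = 4578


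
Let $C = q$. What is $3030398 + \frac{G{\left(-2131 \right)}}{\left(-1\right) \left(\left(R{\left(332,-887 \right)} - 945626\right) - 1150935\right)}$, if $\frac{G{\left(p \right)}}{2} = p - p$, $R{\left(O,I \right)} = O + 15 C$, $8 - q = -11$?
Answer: $3030398$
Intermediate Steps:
$q = 19$ ($q = 8 - -11 = 8 + 11 = 19$)
$C = 19$
$R{\left(O,I \right)} = 285 + O$ ($R{\left(O,I \right)} = O + 15 \cdot 19 = O + 285 = 285 + O$)
$G{\left(p \right)} = 0$ ($G{\left(p \right)} = 2 \left(p - p\right) = 2 \cdot 0 = 0$)
$3030398 + \frac{G{\left(-2131 \right)}}{\left(-1\right) \left(\left(R{\left(332,-887 \right)} - 945626\right) - 1150935\right)} = 3030398 + \frac{0}{\left(-1\right) \left(\left(\left(285 + 332\right) - 945626\right) - 1150935\right)} = 3030398 + \frac{0}{\left(-1\right) \left(\left(617 - 945626\right) - 1150935\right)} = 3030398 + \frac{0}{\left(-1\right) \left(-945009 - 1150935\right)} = 3030398 + \frac{0}{\left(-1\right) \left(-2095944\right)} = 3030398 + \frac{0}{2095944} = 3030398 + 0 \cdot \frac{1}{2095944} = 3030398 + 0 = 3030398$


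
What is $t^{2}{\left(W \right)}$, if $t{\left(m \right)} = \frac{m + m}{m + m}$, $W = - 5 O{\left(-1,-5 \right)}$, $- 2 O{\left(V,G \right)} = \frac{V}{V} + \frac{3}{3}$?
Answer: $1$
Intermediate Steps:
$O{\left(V,G \right)} = -1$ ($O{\left(V,G \right)} = - \frac{\frac{V}{V} + \frac{3}{3}}{2} = - \frac{1 + 3 \cdot \frac{1}{3}}{2} = - \frac{1 + 1}{2} = \left(- \frac{1}{2}\right) 2 = -1$)
$W = 5$ ($W = \left(-5\right) \left(-1\right) = 5$)
$t{\left(m \right)} = 1$ ($t{\left(m \right)} = \frac{2 m}{2 m} = 2 m \frac{1}{2 m} = 1$)
$t^{2}{\left(W \right)} = 1^{2} = 1$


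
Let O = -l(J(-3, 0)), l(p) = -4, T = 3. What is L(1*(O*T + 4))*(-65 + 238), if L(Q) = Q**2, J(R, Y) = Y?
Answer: 44288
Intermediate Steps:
O = 4 (O = -1*(-4) = 4)
L(1*(O*T + 4))*(-65 + 238) = (1*(4*3 + 4))**2*(-65 + 238) = (1*(12 + 4))**2*173 = (1*16)**2*173 = 16**2*173 = 256*173 = 44288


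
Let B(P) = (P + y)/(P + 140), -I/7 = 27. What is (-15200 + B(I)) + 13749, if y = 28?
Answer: -10134/7 ≈ -1447.7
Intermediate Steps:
I = -189 (I = -7*27 = -189)
B(P) = (28 + P)/(140 + P) (B(P) = (P + 28)/(P + 140) = (28 + P)/(140 + P))
(-15200 + B(I)) + 13749 = (-15200 + (28 - 189)/(140 - 189)) + 13749 = (-15200 - 161/(-49)) + 13749 = (-15200 - 1/49*(-161)) + 13749 = (-15200 + 23/7) + 13749 = -106377/7 + 13749 = -10134/7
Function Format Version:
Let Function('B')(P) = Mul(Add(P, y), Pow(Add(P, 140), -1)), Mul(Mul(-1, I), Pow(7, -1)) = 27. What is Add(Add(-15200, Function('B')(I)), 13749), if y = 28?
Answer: Rational(-10134, 7) ≈ -1447.7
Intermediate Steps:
I = -189 (I = Mul(-7, 27) = -189)
Function('B')(P) = Mul(Pow(Add(140, P), -1), Add(28, P)) (Function('B')(P) = Mul(Add(P, 28), Pow(Add(P, 140), -1)) = Mul(Add(28, P), Pow(Add(140, P), -1)) = Mul(Pow(Add(140, P), -1), Add(28, P)))
Add(Add(-15200, Function('B')(I)), 13749) = Add(Add(-15200, Mul(Pow(Add(140, -189), -1), Add(28, -189))), 13749) = Add(Add(-15200, Mul(Pow(-49, -1), -161)), 13749) = Add(Add(-15200, Mul(Rational(-1, 49), -161)), 13749) = Add(Add(-15200, Rational(23, 7)), 13749) = Add(Rational(-106377, 7), 13749) = Rational(-10134, 7)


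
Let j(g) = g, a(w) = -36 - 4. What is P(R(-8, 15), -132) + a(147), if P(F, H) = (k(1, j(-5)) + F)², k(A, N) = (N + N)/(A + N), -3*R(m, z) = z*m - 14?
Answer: 78649/36 ≈ 2184.7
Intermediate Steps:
a(w) = -40
R(m, z) = 14/3 - m*z/3 (R(m, z) = -(z*m - 14)/3 = -(m*z - 14)/3 = -(-14 + m*z)/3 = 14/3 - m*z/3)
k(A, N) = 2*N/(A + N) (k(A, N) = (2*N)/(A + N) = 2*N/(A + N))
P(F, H) = (5/2 + F)² (P(F, H) = (2*(-5)/(1 - 5) + F)² = (2*(-5)/(-4) + F)² = (2*(-5)*(-¼) + F)² = (5/2 + F)²)
P(R(-8, 15), -132) + a(147) = (5 + 2*(14/3 - ⅓*(-8)*15))²/4 - 40 = (5 + 2*(14/3 + 40))²/4 - 40 = (5 + 2*(134/3))²/4 - 40 = (5 + 268/3)²/4 - 40 = (283/3)²/4 - 40 = (¼)*(80089/9) - 40 = 80089/36 - 40 = 78649/36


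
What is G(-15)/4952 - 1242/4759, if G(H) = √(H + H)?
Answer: -1242/4759 + I*√30/4952 ≈ -0.26098 + 0.0011061*I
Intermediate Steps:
G(H) = √2*√H (G(H) = √(2*H) = √2*√H)
G(-15)/4952 - 1242/4759 = (√2*√(-15))/4952 - 1242/4759 = (√2*(I*√15))*(1/4952) - 1242*1/4759 = (I*√30)*(1/4952) - 1242/4759 = I*√30/4952 - 1242/4759 = -1242/4759 + I*√30/4952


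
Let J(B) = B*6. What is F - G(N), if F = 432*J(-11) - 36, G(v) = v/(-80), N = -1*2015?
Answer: -457171/16 ≈ -28573.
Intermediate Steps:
J(B) = 6*B
N = -2015
G(v) = -v/80 (G(v) = v*(-1/80) = -v/80)
F = -28548 (F = 432*(6*(-11)) - 36 = 432*(-66) - 36 = -28512 - 36 = -28548)
F - G(N) = -28548 - (-1)*(-2015)/80 = -28548 - 1*403/16 = -28548 - 403/16 = -457171/16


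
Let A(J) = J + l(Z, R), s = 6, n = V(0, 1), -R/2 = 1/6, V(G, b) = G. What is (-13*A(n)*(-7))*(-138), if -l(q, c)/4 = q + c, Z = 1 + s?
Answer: 334880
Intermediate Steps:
R = -1/3 (R = -2/6 = -2*1/6 = -1/3 ≈ -0.33333)
n = 0
Z = 7 (Z = 1 + 6 = 7)
l(q, c) = -4*c - 4*q (l(q, c) = -4*(q + c) = -4*(c + q) = -4*c - 4*q)
A(J) = -80/3 + J (A(J) = J + (-4*(-1/3) - 4*7) = J + (4/3 - 28) = J - 80/3 = -80/3 + J)
(-13*A(n)*(-7))*(-138) = (-13*(-80/3 + 0)*(-7))*(-138) = (-13*(-80/3)*(-7))*(-138) = ((1040/3)*(-7))*(-138) = -7280/3*(-138) = 334880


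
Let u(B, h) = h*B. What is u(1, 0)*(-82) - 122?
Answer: -122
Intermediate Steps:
u(B, h) = B*h
u(1, 0)*(-82) - 122 = (1*0)*(-82) - 122 = 0*(-82) - 122 = 0 - 122 = -122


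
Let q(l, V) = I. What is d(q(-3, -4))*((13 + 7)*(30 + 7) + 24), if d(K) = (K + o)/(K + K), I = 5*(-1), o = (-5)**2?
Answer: -1528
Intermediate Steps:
o = 25
I = -5
q(l, V) = -5
d(K) = (25 + K)/(2*K) (d(K) = (K + 25)/(K + K) = (25 + K)/((2*K)) = (25 + K)*(1/(2*K)) = (25 + K)/(2*K))
d(q(-3, -4))*((13 + 7)*(30 + 7) + 24) = ((1/2)*(25 - 5)/(-5))*((13 + 7)*(30 + 7) + 24) = ((1/2)*(-1/5)*20)*(20*37 + 24) = -2*(740 + 24) = -2*764 = -1528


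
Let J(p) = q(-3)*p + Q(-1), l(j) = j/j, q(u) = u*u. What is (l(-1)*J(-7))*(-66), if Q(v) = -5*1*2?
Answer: 4818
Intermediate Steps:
q(u) = u²
l(j) = 1
Q(v) = -10 (Q(v) = -5*2 = -10)
J(p) = -10 + 9*p (J(p) = (-3)²*p - 10 = 9*p - 10 = -10 + 9*p)
(l(-1)*J(-7))*(-66) = (1*(-10 + 9*(-7)))*(-66) = (1*(-10 - 63))*(-66) = (1*(-73))*(-66) = -73*(-66) = 4818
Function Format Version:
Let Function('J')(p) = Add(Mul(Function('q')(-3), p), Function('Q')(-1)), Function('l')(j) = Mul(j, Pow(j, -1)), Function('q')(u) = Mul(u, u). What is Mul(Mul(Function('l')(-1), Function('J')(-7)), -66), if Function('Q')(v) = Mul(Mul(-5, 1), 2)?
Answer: 4818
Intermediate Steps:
Function('q')(u) = Pow(u, 2)
Function('l')(j) = 1
Function('Q')(v) = -10 (Function('Q')(v) = Mul(-5, 2) = -10)
Function('J')(p) = Add(-10, Mul(9, p)) (Function('J')(p) = Add(Mul(Pow(-3, 2), p), -10) = Add(Mul(9, p), -10) = Add(-10, Mul(9, p)))
Mul(Mul(Function('l')(-1), Function('J')(-7)), -66) = Mul(Mul(1, Add(-10, Mul(9, -7))), -66) = Mul(Mul(1, Add(-10, -63)), -66) = Mul(Mul(1, -73), -66) = Mul(-73, -66) = 4818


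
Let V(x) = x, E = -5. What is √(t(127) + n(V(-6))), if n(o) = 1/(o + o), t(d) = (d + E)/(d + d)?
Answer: 11*√1905/762 ≈ 0.63006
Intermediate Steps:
t(d) = (-5 + d)/(2*d) (t(d) = (d - 5)/(d + d) = (-5 + d)/((2*d)) = (-5 + d)*(1/(2*d)) = (-5 + d)/(2*d))
n(o) = 1/(2*o)
√(t(127) + n(V(-6))) = √((½)*(-5 + 127)/127 + (½)/(-6)) = √((½)*(1/127)*122 + (½)*(-⅙)) = √(61/127 - 1/12) = √(605/1524) = 11*√1905/762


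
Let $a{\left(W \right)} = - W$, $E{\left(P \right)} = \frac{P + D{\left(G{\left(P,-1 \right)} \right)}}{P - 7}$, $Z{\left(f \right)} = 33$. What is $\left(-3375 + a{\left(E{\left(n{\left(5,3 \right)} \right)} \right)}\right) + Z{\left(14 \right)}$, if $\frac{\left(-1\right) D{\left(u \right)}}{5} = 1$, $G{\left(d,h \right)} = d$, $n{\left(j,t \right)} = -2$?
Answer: $- \frac{30085}{9} \approx -3342.8$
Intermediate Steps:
$D{\left(u \right)} = -5$ ($D{\left(u \right)} = \left(-5\right) 1 = -5$)
$E{\left(P \right)} = \frac{-5 + P}{-7 + P}$ ($E{\left(P \right)} = \frac{P - 5}{P - 7} = \frac{-5 + P}{-7 + P}$)
$\left(-3375 + a{\left(E{\left(n{\left(5,3 \right)} \right)} \right)}\right) + Z{\left(14 \right)} = \left(-3375 - \frac{-5 - 2}{-7 - 2}\right) + 33 = \left(-3375 - \frac{1}{-9} \left(-7\right)\right) + 33 = \left(-3375 - \left(- \frac{1}{9}\right) \left(-7\right)\right) + 33 = \left(-3375 - \frac{7}{9}\right) + 33 = - \frac{30382}{9} + 33 = - \frac{30085}{9}$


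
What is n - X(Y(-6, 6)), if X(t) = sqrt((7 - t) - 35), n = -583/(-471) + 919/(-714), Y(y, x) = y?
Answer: -1843/37366 - I*sqrt(22) ≈ -0.049323 - 4.6904*I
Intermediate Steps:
n = -1843/37366 (n = -583*(-1/471) + 919*(-1/714) = 583/471 - 919/714 = -1843/37366 ≈ -0.049323)
X(t) = sqrt(-28 - t)
n - X(Y(-6, 6)) = -1843/37366 - sqrt(-28 - 1*(-6)) = -1843/37366 - sqrt(-28 + 6) = -1843/37366 - sqrt(-22) = -1843/37366 - I*sqrt(22)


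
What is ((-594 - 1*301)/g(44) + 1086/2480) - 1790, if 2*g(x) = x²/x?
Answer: -24964527/13640 ≈ -1830.2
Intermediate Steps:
g(x) = x/2 (g(x) = (x²/x)/2 = x/2)
((-594 - 1*301)/g(44) + 1086/2480) - 1790 = ((-594 - 1*301)/(((½)*44)) + 1086/2480) - 1790 = ((-594 - 301)/22 + 1086*(1/2480)) - 1790 = (-895*1/22 + 543/1240) - 1790 = (-895/22 + 543/1240) - 1790 = -548927/13640 - 1790 = -24964527/13640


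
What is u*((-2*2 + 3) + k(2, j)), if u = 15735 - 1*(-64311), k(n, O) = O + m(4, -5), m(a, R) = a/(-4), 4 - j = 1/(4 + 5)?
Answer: 151198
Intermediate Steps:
j = 35/9 (j = 4 - 1/(4 + 5) = 4 - 1/9 = 35/9 ≈ 3.8889)
m(a, R) = -a/4 (m(a, R) = a*(-1/4) = -a/4)
k(n, O) = -1 + O (k(n, O) = O - 1/4*4 = O - 1 = -1 + O)
u = 80046 (u = 15735 + 64311 = 80046)
u*((-2*2 + 3) + k(2, j)) = 80046*((-2*2 + 3) + (-1 + 35/9)) = 80046*((-4 + 3) + 26/9) = 80046*(-1 + 26/9) = 80046*(17/9) = 151198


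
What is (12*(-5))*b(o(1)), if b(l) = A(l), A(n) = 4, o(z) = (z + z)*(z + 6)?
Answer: -240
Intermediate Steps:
o(z) = 2*z*(6 + z) (o(z) = (2*z)*(6 + z) = 2*z*(6 + z))
b(l) = 4
(12*(-5))*b(o(1)) = (12*(-5))*4 = -60*4 = -240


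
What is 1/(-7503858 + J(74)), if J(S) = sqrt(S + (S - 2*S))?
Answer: -1/7503858 ≈ -1.3326e-7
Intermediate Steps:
J(S) = 0 (J(S) = sqrt(S - S) = sqrt(0) = 0)
1/(-7503858 + J(74)) = 1/(-7503858 + 0) = 1/(-7503858) = -1/7503858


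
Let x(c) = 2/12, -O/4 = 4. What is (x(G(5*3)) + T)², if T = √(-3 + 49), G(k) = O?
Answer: 1657/36 + √46/3 ≈ 48.289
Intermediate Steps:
O = -16 (O = -4*4 = -16)
G(k) = -16
x(c) = ⅙ (x(c) = 2*(1/12) = ⅙)
T = √46 ≈ 6.7823
(x(G(5*3)) + T)² = (⅙ + √46)²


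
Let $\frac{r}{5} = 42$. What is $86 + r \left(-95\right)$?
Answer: $-19864$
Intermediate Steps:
$r = 210$ ($r = 5 \cdot 42 = 210$)
$86 + r \left(-95\right) = 86 + 210 \left(-95\right) = 86 - 19950 = -19864$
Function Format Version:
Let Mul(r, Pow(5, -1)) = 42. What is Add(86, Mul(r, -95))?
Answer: -19864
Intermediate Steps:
r = 210 (r = Mul(5, 42) = 210)
Add(86, Mul(r, -95)) = Add(86, Mul(210, -95)) = Add(86, -19950) = -19864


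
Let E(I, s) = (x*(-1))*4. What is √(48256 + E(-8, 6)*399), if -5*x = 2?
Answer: 2*√305590/5 ≈ 221.12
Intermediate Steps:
x = -⅖ (x = -⅕*2 = -⅖ ≈ -0.40000)
E(I, s) = 8/5 (E(I, s) = -⅖*(-1)*4 = (⅖)*4 = 8/5)
√(48256 + E(-8, 6)*399) = √(48256 + (8/5)*399) = √(48256 + 3192/5) = √(244472/5) = 2*√305590/5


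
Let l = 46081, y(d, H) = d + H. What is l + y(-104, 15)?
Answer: 45992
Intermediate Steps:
y(d, H) = H + d
l + y(-104, 15) = 46081 + (15 - 104) = 46081 - 89 = 45992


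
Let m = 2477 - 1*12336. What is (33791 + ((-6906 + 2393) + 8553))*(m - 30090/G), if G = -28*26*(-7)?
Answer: -950911579687/2548 ≈ -3.7320e+8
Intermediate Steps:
G = 5096 (G = -728*(-7) = 5096)
m = -9859 (m = 2477 - 12336 = -9859)
(33791 + ((-6906 + 2393) + 8553))*(m - 30090/G) = (33791 + ((-6906 + 2393) + 8553))*(-9859 - 30090/5096) = (33791 + (-4513 + 8553))*(-9859 - 30090*1/5096) = (33791 + 4040)*(-9859 - 15045/2548) = 37831*(-25135777/2548) = -950911579687/2548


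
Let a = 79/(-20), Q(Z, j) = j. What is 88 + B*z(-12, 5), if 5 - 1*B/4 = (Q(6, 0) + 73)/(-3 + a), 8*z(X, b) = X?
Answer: -698/139 ≈ -5.0216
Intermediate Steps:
z(X, b) = X/8
a = -79/20 (a = 79*(-1/20) = -79/20 ≈ -3.9500)
B = 8620/139 (B = 20 - 4*(0 + 73)/(-3 - 79/20) = 20 - 292/(-139/20) = 20 - 292*(-20)/139 = 20 - 4*(-1460/139) = 20 + 5840/139 = 8620/139 ≈ 62.014)
88 + B*z(-12, 5) = 88 + 8620*((⅛)*(-12))/139 = 88 + (8620/139)*(-3/2) = 88 - 12930/139 = -698/139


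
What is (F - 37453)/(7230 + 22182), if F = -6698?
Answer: -14717/9804 ≈ -1.5011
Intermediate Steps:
(F - 37453)/(7230 + 22182) = (-6698 - 37453)/(7230 + 22182) = -44151/29412 = -44151*1/29412 = -14717/9804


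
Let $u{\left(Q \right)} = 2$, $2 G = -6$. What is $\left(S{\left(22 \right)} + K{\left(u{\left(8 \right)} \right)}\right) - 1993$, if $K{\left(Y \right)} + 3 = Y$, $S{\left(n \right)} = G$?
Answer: $-1997$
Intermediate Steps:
$G = -3$ ($G = \frac{1}{2} \left(-6\right) = -3$)
$S{\left(n \right)} = -3$
$K{\left(Y \right)} = -3 + Y$
$\left(S{\left(22 \right)} + K{\left(u{\left(8 \right)} \right)}\right) - 1993 = \left(-3 + \left(-3 + 2\right)\right) - 1993 = \left(-3 - 1\right) - 1993 = -4 - 1993 = -1997$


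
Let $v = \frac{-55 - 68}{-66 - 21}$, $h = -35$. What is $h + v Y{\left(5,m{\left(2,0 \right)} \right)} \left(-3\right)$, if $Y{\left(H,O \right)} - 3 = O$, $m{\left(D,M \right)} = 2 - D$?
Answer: $- \frac{1384}{29} \approx -47.724$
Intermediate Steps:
$Y{\left(H,O \right)} = 3 + O$
$v = \frac{41}{29}$ ($v = - \frac{123}{-87} = \left(-123\right) \left(- \frac{1}{87}\right) = \frac{41}{29} \approx 1.4138$)
$h + v Y{\left(5,m{\left(2,0 \right)} \right)} \left(-3\right) = -35 + \frac{41 \left(3 + \left(2 - 2\right)\right) \left(-3\right)}{29} = -35 + \frac{41 \left(3 + 0\right) \left(-3\right)}{29} = -35 + \frac{41 \cdot 3 \left(-3\right)}{29} = -35 + \frac{41}{29} \left(-9\right) = -35 - \frac{369}{29} = - \frac{1384}{29}$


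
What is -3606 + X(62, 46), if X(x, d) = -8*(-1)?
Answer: -3598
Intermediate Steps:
X(x, d) = 8
-3606 + X(62, 46) = -3606 + 8 = -3598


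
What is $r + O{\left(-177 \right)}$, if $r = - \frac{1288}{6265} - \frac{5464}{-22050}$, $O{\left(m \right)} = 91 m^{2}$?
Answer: $\frac{5626256926333}{1973475} \approx 2.8509 \cdot 10^{6}$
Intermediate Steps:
$r = \frac{83308}{1973475}$ ($r = \left(-1288\right) \frac{1}{6265} - - \frac{2732}{11025} = - \frac{184}{895} + \frac{2732}{11025} = \frac{83308}{1973475} \approx 0.042214$)
$r + O{\left(-177 \right)} = \frac{83308}{1973475} + 91 \left(-177\right)^{2} = \frac{83308}{1973475} + 91 \cdot 31329 = \frac{83308}{1973475} + 2850939 = \frac{5626256926333}{1973475}$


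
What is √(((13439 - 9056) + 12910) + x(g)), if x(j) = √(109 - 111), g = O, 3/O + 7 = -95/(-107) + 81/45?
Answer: √(17293 + I*√2) ≈ 131.5 + 0.0054*I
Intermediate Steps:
O = -535/769 (O = 3/(-7 + (-95/(-107) + 81/45)) = 3/(-7 + (-95*(-1/107) + 81*(1/45))) = 3/(-7 + (95/107 + 9/5)) = 3/(-7 + 1438/535) = 3/(-2307/535) = 3*(-535/2307) = -535/769 ≈ -0.69571)
g = -535/769 ≈ -0.69571
x(j) = I*√2 (x(j) = √(-2) = I*√2)
√(((13439 - 9056) + 12910) + x(g)) = √(((13439 - 9056) + 12910) + I*√2) = √((4383 + 12910) + I*√2) = √(17293 + I*√2)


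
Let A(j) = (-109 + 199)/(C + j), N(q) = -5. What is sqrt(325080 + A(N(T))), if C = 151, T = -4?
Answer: 3*sqrt(192483845)/73 ≈ 570.16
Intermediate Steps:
A(j) = 90/(151 + j) (A(j) = (-109 + 199)/(151 + j) = 90/(151 + j))
sqrt(325080 + A(N(T))) = sqrt(325080 + 90/(151 - 5)) = sqrt(325080 + 90/146) = sqrt(325080 + 90*(1/146)) = sqrt(325080 + 45/73) = sqrt(23730885/73) = 3*sqrt(192483845)/73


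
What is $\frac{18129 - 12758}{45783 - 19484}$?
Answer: $\frac{5371}{26299} \approx 0.20423$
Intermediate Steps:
$\frac{18129 - 12758}{45783 - 19484} = \frac{5371}{26299}$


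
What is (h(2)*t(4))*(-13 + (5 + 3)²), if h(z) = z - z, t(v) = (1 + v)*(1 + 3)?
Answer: 0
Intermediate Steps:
t(v) = 4 + 4*v (t(v) = (1 + v)*4 = 4 + 4*v)
h(z) = 0
(h(2)*t(4))*(-13 + (5 + 3)²) = (0*(4 + 4*4))*(-13 + (5 + 3)²) = (0*(4 + 16))*(-13 + 8²) = (0*20)*(-13 + 64) = 0*51 = 0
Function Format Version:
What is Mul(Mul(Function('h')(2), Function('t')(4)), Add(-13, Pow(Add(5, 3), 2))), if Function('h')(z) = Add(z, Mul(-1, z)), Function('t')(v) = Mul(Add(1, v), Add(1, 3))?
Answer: 0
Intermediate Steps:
Function('t')(v) = Add(4, Mul(4, v)) (Function('t')(v) = Mul(Add(1, v), 4) = Add(4, Mul(4, v)))
Function('h')(z) = 0
Mul(Mul(Function('h')(2), Function('t')(4)), Add(-13, Pow(Add(5, 3), 2))) = Mul(Mul(0, Add(4, Mul(4, 4))), Add(-13, Pow(Add(5, 3), 2))) = Mul(Mul(0, Add(4, 16)), Add(-13, Pow(8, 2))) = Mul(Mul(0, 20), Add(-13, 64)) = Mul(0, 51) = 0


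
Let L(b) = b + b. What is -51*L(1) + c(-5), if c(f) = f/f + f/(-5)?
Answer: -100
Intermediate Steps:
L(b) = 2*b
c(f) = 1 - f/5 (c(f) = 1 + f*(-⅕) = 1 - f/5)
-51*L(1) + c(-5) = -102 + (1 - ⅕*(-5)) = -51*2 + (1 + 1) = -102 + 2 = -100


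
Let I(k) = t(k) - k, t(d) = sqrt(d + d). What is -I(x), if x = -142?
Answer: -142 - 2*I*sqrt(71) ≈ -142.0 - 16.852*I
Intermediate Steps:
t(d) = sqrt(2)*sqrt(d) (t(d) = sqrt(2*d) = sqrt(2)*sqrt(d))
I(k) = -k + sqrt(2)*sqrt(k) (I(k) = sqrt(2)*sqrt(k) - k = -k + sqrt(2)*sqrt(k))
-I(x) = -(-1*(-142) + sqrt(2)*sqrt(-142)) = -(142 + sqrt(2)*(I*sqrt(142))) = -(142 + 2*I*sqrt(71)) = -142 - 2*I*sqrt(71)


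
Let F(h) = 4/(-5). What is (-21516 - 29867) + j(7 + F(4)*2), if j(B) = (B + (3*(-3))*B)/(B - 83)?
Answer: -4984097/97 ≈ -51382.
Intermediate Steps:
F(h) = -⅘ (F(h) = 4*(-⅕) = -⅘)
j(B) = -8*B/(-83 + B) (j(B) = (B - 9*B)/(-83 + B) = (-8*B)/(-83 + B) = -8*B/(-83 + B))
(-21516 - 29867) + j(7 + F(4)*2) = (-21516 - 29867) - 8*(7 - ⅘*2)/(-83 + (7 - ⅘*2)) = -51383 - 8*(7 - 8/5)/(-83 + (7 - 8/5)) = -51383 - 8*27/5/(-83 + 27/5) = -51383 - 8*27/5/(-388/5) = -51383 - 8*27/5*(-5/388) = -51383 + 54/97 = -4984097/97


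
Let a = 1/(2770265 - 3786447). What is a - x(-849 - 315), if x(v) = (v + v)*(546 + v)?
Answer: -1461985108129/1016182 ≈ -1.4387e+6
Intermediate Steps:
x(v) = 2*v*(546 + v) (x(v) = (2*v)*(546 + v) = 2*v*(546 + v))
a = -1/1016182 (a = 1/(-1016182) = -1/1016182 ≈ -9.8408e-7)
a - x(-849 - 315) = -1/1016182 - 2*(-849 - 315)*(546 + (-849 - 315)) = -1/1016182 - 2*(-1164)*(546 - 1164) = -1/1016182 - 2*(-1164)*(-618) = -1/1016182 - 1*1438704 = -1/1016182 - 1438704 = -1461985108129/1016182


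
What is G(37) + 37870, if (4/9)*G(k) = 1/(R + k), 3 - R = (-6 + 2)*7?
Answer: 10300649/272 ≈ 37870.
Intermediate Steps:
R = 31 (R = 3 - (-6 + 2)*7 = 3 - (-4)*7 = 3 - 1*(-28) = 3 + 28 = 31)
G(k) = 9/(4*(31 + k))
G(37) + 37870 = 9/(4*(31 + 37)) + 37870 = (9/4)/68 + 37870 = (9/4)*(1/68) + 37870 = 9/272 + 37870 = 10300649/272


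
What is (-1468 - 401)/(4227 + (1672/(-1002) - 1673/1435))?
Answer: -191955645/433842916 ≈ -0.44245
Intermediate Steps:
(-1468 - 401)/(4227 + (1672/(-1002) - 1673/1435)) = -1869/(4227 + (1672*(-1/1002) - 1673*1/1435)) = -1869/(4227 + (-836/501 - 239/205)) = -1869/(4227 - 291119/102705) = -1869/433842916/102705 = -1869*102705/433842916 = -191955645/433842916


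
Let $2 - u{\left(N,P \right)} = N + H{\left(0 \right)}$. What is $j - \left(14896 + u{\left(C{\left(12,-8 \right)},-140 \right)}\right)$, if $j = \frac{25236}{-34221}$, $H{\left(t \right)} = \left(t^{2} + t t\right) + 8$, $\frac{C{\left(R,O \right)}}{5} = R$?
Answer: $- \frac{169174222}{11407} \approx -14831.0$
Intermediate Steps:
$C{\left(R,O \right)} = 5 R$
$H{\left(t \right)} = 8 + 2 t^{2}$ ($H{\left(t \right)} = \left(t^{2} + t^{2}\right) + 8 = 2 t^{2} + 8 = 8 + 2 t^{2}$)
$u{\left(N,P \right)} = -6 - N$ ($u{\left(N,P \right)} = 2 - \left(N + \left(8 + 2 \cdot 0^{2}\right)\right) = 2 - \left(N + \left(8 + 2 \cdot 0\right)\right) = 2 - \left(N + \left(8 + 0\right)\right) = 2 - \left(N + 8\right) = 2 - \left(8 + N\right) = -6 - N$)
$j = - \frac{8412}{11407}$ ($j = 25236 \left(- \frac{1}{34221}\right) = - \frac{8412}{11407} \approx -0.73744$)
$j - \left(14896 + u{\left(C{\left(12,-8 \right)},-140 \right)}\right) = - \frac{8412}{11407} - \left(14896 - \left(6 + 5 \cdot 12\right)\right) = - \frac{8412}{11407} - \left(14896 - 66\right) = - \frac{8412}{11407} - 14830 = - \frac{169174222}{11407}$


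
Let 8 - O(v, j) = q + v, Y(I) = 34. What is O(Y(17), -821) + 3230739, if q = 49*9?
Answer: 3230272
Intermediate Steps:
q = 441
O(v, j) = -433 - v (O(v, j) = 8 - (441 + v) = 8 + (-441 - v) = -433 - v)
O(Y(17), -821) + 3230739 = (-433 - 1*34) + 3230739 = (-433 - 34) + 3230739 = -467 + 3230739 = 3230272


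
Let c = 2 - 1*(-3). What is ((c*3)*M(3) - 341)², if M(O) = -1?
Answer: 126736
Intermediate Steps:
c = 5 (c = 2 + 3 = 5)
((c*3)*M(3) - 341)² = ((5*3)*(-1) - 341)² = (15*(-1) - 341)² = (-15 - 341)² = (-356)² = 126736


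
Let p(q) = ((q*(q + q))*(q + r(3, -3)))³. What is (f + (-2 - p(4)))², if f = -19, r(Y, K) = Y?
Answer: 126325123908025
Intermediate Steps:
p(q) = 8*q⁶*(3 + q)³ (p(q) = ((q*(q + q))*(q + 3))³ = ((q*(2*q))*(3 + q))³ = ((2*q²)*(3 + q))³ = (2*q²*(3 + q))³ = 8*q⁶*(3 + q)³)
(f + (-2 - p(4)))² = (-19 + (-2 - 8*4⁶*(3 + 4)³))² = (-19 + (-2 - 8*4096*7³))² = (-19 + (-2 - 8*4096*343))² = (-19 + (-2 - 1*11239424))² = (-19 + (-2 - 11239424))² = (-19 - 11239426)² = (-11239445)² = 126325123908025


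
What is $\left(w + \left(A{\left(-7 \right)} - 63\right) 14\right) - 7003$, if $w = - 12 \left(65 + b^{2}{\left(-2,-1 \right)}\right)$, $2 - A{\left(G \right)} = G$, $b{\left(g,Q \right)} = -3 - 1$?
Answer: $-8731$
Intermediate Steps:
$b{\left(g,Q \right)} = -4$ ($b{\left(g,Q \right)} = -3 - 1 = -4$)
$A{\left(G \right)} = 2 - G$
$w = -972$ ($w = - 12 \left(65 + \left(-4\right)^{2}\right) = - 12 \left(65 + 16\right) = - 12 \cdot 81 = \left(-1\right) 972 = -972$)
$\left(w + \left(A{\left(-7 \right)} - 63\right) 14\right) - 7003 = \left(-972 + \left(\left(2 - -7\right) - 63\right) 14\right) - 7003 = \left(-972 + \left(\left(2 + 7\right) - 63\right) 14\right) - 7003 = \left(-972 + \left(9 - 63\right) 14\right) - 7003 = \left(-972 - 756\right) - 7003 = -1728 - 7003 = -8731$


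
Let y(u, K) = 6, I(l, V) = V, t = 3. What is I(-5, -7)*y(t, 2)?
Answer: -42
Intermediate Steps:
I(-5, -7)*y(t, 2) = -7*6 = -42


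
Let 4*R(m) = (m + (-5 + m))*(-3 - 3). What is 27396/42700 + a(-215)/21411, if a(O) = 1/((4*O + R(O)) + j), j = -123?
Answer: 1589042989/2476717425 ≈ 0.64159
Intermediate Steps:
R(m) = 15/2 - 3*m (R(m) = ((m + (-5 + m))*(-3 - 3))/4 = ((-5 + 2*m)*(-6))/4 = (30 - 12*m)/4 = 15/2 - 3*m)
a(O) = 1/(-231/2 + O) (a(O) = 1/((4*O + (15/2 - 3*O)) - 123) = 1/((15/2 + O) - 123) = 1/(-231/2 + O))
27396/42700 + a(-215)/21411 = 27396/42700 + (2/(-231 + 2*(-215)))/21411 = 27396*(1/42700) + (2/(-231 - 430))*(1/21411) = 6849/10675 + (2/(-661))*(1/21411) = 6849/10675 + (2*(-1/661))*(1/21411) = 6849/10675 - 2/661*1/21411 = 6849/10675 - 2/14152671 = 1589042989/2476717425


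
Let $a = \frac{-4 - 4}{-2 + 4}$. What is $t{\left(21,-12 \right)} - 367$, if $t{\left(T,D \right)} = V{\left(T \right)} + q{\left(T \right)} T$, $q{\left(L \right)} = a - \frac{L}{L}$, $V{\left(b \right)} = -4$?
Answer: $-476$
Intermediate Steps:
$a = -4$ ($a = - \frac{8}{2} = \left(-8\right) \frac{1}{2} = -4$)
$q{\left(L \right)} = -5$ ($q{\left(L \right)} = -4 - \frac{L}{L} = -4 - 1 = -5$)
$t{\left(T,D \right)} = -4 - 5 T$
$t{\left(21,-12 \right)} - 367 = \left(-4 - 105\right) - 367 = -109 - 367 = -476$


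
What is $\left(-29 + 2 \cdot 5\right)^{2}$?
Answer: $361$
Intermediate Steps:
$\left(-29 + 2 \cdot 5\right)^{2} = \left(-29 + 10\right)^{2} = \left(-19\right)^{2} = 361$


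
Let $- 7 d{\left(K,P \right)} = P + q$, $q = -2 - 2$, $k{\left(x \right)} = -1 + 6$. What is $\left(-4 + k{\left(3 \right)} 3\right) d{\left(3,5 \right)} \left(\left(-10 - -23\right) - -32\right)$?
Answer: $- \frac{495}{7} \approx -70.714$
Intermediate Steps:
$k{\left(x \right)} = 5$
$q = -4$ ($q = -2 - 2 = -4$)
$d{\left(K,P \right)} = \frac{4}{7} - \frac{P}{7}$ ($d{\left(K,P \right)} = - \frac{P - 4}{7} = - \frac{-4 + P}{7} = \frac{4}{7} - \frac{P}{7}$)
$\left(-4 + k{\left(3 \right)} 3\right) d{\left(3,5 \right)} \left(\left(-10 - -23\right) - -32\right) = \left(-4 + 5 \cdot 3\right) \left(\frac{4}{7} - \frac{5}{7}\right) \left(\left(-10 - -23\right) - -32\right) = \left(-4 + 15\right) \left(\frac{4}{7} - \frac{5}{7}\right) \left(\left(-10 + 23\right) + 32\right) = 11 \left(- \frac{1}{7}\right) \left(13 + 32\right) = \left(- \frac{11}{7}\right) 45 = - \frac{495}{7}$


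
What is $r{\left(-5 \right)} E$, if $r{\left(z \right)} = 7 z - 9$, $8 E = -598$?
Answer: $3289$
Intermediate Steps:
$E = - \frac{299}{4}$ ($E = \frac{1}{8} \left(-598\right) = - \frac{299}{4} \approx -74.75$)
$r{\left(z \right)} = -9 + 7 z$
$r{\left(-5 \right)} E = \left(-9 + 7 \left(-5\right)\right) \left(- \frac{299}{4}\right) = \left(-9 - 35\right) \left(- \frac{299}{4}\right) = \left(-44\right) \left(- \frac{299}{4}\right) = 3289$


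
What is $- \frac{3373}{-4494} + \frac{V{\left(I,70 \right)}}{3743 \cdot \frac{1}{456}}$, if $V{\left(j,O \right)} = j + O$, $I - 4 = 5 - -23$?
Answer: $\frac{11665793}{885318} \approx 13.177$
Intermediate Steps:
$I = 32$ ($I = 4 + \left(5 - -23\right) = 4 + \left(5 + 23\right) = 4 + 28 = 32$)
$V{\left(j,O \right)} = O + j$
$- \frac{3373}{-4494} + \frac{V{\left(I,70 \right)}}{3743 \cdot \frac{1}{456}} = - \frac{3373}{-4494} + \frac{70 + 32}{3743 \cdot \frac{1}{456}} = \left(-3373\right) \left(- \frac{1}{4494}\right) + \frac{102}{3743 \cdot \frac{1}{456}} = \frac{3373}{4494} + \frac{102}{\frac{197}{24}} = \frac{3373}{4494} + 102 \cdot \frac{24}{197} = \frac{3373}{4494} + \frac{2448}{197} = \frac{11665793}{885318}$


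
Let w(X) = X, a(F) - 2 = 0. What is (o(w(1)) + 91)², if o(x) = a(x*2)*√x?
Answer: 8649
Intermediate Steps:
a(F) = 2 (a(F) = 2 + 0 = 2)
o(x) = 2*√x
(o(w(1)) + 91)² = (2*√1 + 91)² = (2*1 + 91)² = (2 + 91)² = 93² = 8649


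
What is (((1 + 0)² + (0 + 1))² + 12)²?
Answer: 256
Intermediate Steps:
(((1 + 0)² + (0 + 1))² + 12)² = ((1² + 1)² + 12)² = ((1 + 1)² + 12)² = (2² + 12)² = (4 + 12)² = 16² = 256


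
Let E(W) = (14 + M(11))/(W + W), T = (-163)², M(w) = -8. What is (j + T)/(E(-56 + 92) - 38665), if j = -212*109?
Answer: -41532/463979 ≈ -0.089513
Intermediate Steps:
T = 26569
E(W) = 3/W (E(W) = (14 - 8)/(W + W) = 6/((2*W)) = 6*(1/(2*W)) = 3/W)
j = -23108
(j + T)/(E(-56 + 92) - 38665) = (-23108 + 26569)/(3/(-56 + 92) - 38665) = 3461/(3/36 - 38665) = 3461/(3*(1/36) - 38665) = 3461/(1/12 - 38665) = 3461/(-463979/12) = 3461*(-12/463979) = -41532/463979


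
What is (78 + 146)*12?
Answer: 2688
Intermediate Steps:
(78 + 146)*12 = 224*12 = 2688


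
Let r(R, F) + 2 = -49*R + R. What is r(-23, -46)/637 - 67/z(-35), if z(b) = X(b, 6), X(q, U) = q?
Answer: 11607/3185 ≈ 3.6443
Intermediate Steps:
r(R, F) = -2 - 48*R (r(R, F) = -2 + (-49*R + R) = -2 - 48*R)
z(b) = b
r(-23, -46)/637 - 67/z(-35) = (-2 - 48*(-23))/637 - 67/(-35) = (-2 + 1104)*(1/637) - 67*(-1/35) = 1102*(1/637) + 67/35 = 1102/637 + 67/35 = 11607/3185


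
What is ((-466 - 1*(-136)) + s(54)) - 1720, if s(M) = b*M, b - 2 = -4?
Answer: -2158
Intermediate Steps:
b = -2 (b = 2 - 4 = -2)
s(M) = -2*M
((-466 - 1*(-136)) + s(54)) - 1720 = ((-466 - 1*(-136)) - 2*54) - 1720 = ((-466 + 136) - 108) - 1720 = (-330 - 108) - 1720 = -438 - 1720 = -2158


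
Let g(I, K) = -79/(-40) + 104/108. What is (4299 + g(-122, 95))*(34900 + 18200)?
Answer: 1370597435/6 ≈ 2.2843e+8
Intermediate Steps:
g(I, K) = 3173/1080 (g(I, K) = -79*(-1/40) + 104*(1/108) = 79/40 + 26/27 = 3173/1080)
(4299 + g(-122, 95))*(34900 + 18200) = (4299 + 3173/1080)*(34900 + 18200) = (4646093/1080)*53100 = 1370597435/6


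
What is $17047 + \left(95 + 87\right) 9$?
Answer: $18685$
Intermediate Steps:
$17047 + \left(95 + 87\right) 9 = 17047 + 182 \cdot 9 = 17047 + 1638 = 18685$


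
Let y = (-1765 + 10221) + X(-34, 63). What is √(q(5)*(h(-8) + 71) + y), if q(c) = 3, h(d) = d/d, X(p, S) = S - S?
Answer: 4*√542 ≈ 93.124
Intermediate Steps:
X(p, S) = 0
h(d) = 1
y = 8456 (y = (-1765 + 10221) + 0 = 8456 + 0 = 8456)
√(q(5)*(h(-8) + 71) + y) = √(3*(1 + 71) + 8456) = √(3*72 + 8456) = √(216 + 8456) = √8672 = 4*√542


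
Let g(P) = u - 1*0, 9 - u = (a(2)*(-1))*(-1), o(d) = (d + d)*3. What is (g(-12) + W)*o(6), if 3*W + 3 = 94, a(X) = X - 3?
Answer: 1452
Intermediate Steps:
a(X) = -3 + X
o(d) = 6*d (o(d) = (2*d)*3 = 6*d)
u = 10 (u = 9 - (-3 + 2)*(-1)*(-1) = 9 - (-1*(-1))*(-1) = 9 - (-1) = 9 - 1*(-1) = 9 + 1 = 10)
g(P) = 10 (g(P) = 10 - 1*0 = 10 + 0 = 10)
W = 91/3 (W = -1 + (⅓)*94 = -1 + 94/3 = 91/3 ≈ 30.333)
(g(-12) + W)*o(6) = (10 + 91/3)*(6*6) = (121/3)*36 = 1452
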